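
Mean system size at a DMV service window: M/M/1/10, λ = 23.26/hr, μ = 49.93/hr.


ρ = 23.26/49.93 = 0.4659
L = ρ[1 − (K+1)ρ^K + Kρ^(K+1)] / [(1−ρ)(1−ρ^(K+1))]
Numerator: 0.4659·(1 − 11·0.0004814 + 10·0.0002242) = 0.464430
Denominator: (0.5341)·(0.999776) = 0.534028
L = 0.464430/0.534028 = 0.8697

Final: 0.8697


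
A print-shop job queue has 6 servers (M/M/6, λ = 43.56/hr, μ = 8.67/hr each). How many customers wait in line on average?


a = λ/μ = 5.0242; ρ = a/6 = 0.8374
P₀ = 0.004341
Lq = P₀·a^c·ρ / (c!·(1−ρ)²) = 0.004341·16084.68802·0.8374/(720·0.02645)
= 3.07013

Final: 3.07013


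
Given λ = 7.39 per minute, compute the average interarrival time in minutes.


Mean interarrival time = 1/λ = 1/7.39 minute = 0.13532 minute
In minutes: 0.13532 × 1 = 0.1353 min

Final: 0.1353 min


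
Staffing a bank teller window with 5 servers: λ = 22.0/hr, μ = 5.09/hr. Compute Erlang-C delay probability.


a = λ/μ = 4.3222; ρ = a/5 = 0.8644
P₀ = 0.007386 (from M/M/c formula)
C(c,a) = [a^c/(c!(1−ρ))]·P₀ = [1508.42768/(120·0.1356)]·0.007386
= 92.72822·0.007386 = 0.684897

Final: 0.684897


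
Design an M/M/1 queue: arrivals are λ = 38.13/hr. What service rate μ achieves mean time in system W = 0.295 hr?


W = 1/(μ−λ) ⇒ μ − λ = 1/W = 1/0.295 = 3.3898
μ = λ + 1/W = 38.13 + 3.3898 = 41.5198 per hr

Final: 41.5198 /hr


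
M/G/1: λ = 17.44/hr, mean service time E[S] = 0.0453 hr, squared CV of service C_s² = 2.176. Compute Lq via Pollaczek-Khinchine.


ρ = λ·E[S] = 17.44·0.0453 = 0.7900
Lq = ρ²(1+C_s²)/(2(1−ρ)) = 0.6242·(1+2.176)/(2·0.2100)
= 0.6242·3.1760/0.4199 = 4.72049

Final: 4.72049


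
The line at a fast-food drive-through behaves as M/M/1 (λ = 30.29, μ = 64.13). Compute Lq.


ρ = 30.29/64.13 = 0.4723
Lq = ρ²/(1−ρ) = 0.2231/0.5277 = 0.4228

Final: 0.4228


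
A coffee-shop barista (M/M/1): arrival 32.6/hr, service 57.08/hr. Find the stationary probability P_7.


ρ = 32.6/57.08 = 0.5711
P_n = (1−ρ)·ρ^n = (1 − 0.5711)·0.5711^7 = 0.4289·0.019821 = 0.008501

Final: 0.008501


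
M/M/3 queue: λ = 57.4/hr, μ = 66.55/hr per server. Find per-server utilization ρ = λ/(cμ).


ρ = λ/(cμ) = 57.4/(3·66.55) = 57.4/199.65 = 0.2875

Final: 0.2875


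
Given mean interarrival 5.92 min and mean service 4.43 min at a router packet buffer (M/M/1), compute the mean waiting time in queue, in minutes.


λ = 60/5.92 = 10.1351 /hr
μ = 60/4.43 = 13.5440 /hr
ρ = λ/μ = 10.1351/13.5440 = 0.7483
Wq = ρ/(μ−λ) = 0.7483/(13.5440−10.1351) = 0.21952 hr
In minutes: 0.21952·60 = 13.171 min

Final: 13.171 min


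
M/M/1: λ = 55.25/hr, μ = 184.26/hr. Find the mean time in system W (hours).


W = 1/(μ−λ) = 1/(184.26 − 55.25) = 1/129.01 = 0.007751 hr

Final: 0.007751 hr


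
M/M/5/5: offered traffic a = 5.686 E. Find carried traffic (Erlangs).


B(5,5.686) = 0.337913 (Erlang-B)
Carried load = a(1 − B) = 5.686·(1 − 0.337913) = 5.686·0.662087 = 3.7646 E

Final: 3.7646 Erlangs


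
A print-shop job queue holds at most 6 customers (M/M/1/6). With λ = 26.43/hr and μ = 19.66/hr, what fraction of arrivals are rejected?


ρ = λ/μ = 26.43/19.66 = 1.3444
P_K = (1−ρ)ρ^K/(1−ρ^(K+1)) = (-0.3444·5.903124)/(1 − 7.935888)
= -2.032764/-6.935888 = 0.293079

Final: 0.293079


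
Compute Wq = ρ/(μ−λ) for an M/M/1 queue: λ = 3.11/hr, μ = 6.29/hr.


ρ = 3.11/6.29 = 0.4944
Wq = ρ/(μ−λ) = 0.4944/(6.29 − 3.11) = 0.4944/3.18 = 0.1555 hr

Final: 0.1555 hr


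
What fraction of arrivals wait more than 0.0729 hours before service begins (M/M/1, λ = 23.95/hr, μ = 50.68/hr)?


ρ = 23.95/50.68 = 0.4726
P(Wq > t) = ρ·e^{−(μ−λ)t} = 0.4726·e^{−1.9486}
= 0.4726·0.142471 = 0.067328

Final: 0.067328


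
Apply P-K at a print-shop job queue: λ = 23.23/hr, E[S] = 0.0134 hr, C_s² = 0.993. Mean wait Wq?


ρ = λ·E[S] = 23.23·0.0134 = 0.3113
E[S²] = E[S]²(1+C_s²) = 0.0134²·(1+0.993) = 0.0003579
Wq = λ·E[S²]/(2(1−ρ)) = 23.23·0.0003579/(2·0.6887) = 0.006035 hr

Final: 0.006035 hr


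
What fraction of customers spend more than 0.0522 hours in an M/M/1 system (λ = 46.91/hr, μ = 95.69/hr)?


W ~ Exponential(μ−λ) for M/M/1.
μ − λ = 95.69 − 46.91 = 48.7800
P(W > t) = e^{−(μ−λ)t} = e^{−2.5463} = 0.078370

Final: 0.078370


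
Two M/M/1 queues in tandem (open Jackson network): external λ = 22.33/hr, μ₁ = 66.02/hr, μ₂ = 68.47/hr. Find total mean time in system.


Each node sees arrival rate λ = 22.33/hr (tandem ⇒ throughput preserved).
W₁ = 1/(μ₁−λ) = 1/(66.02−22.33) = 0.02289 hr
W₂ = 1/(μ₂−λ) = 1/(68.47−22.33) = 0.02167 hr
W_total = W₁ + W₂ = 0.02289 + 0.02167 = 0.04456 hr

Final: 0.04456 hr


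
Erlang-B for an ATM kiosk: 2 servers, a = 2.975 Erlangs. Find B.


B(c,a) = (a^c/c!) / Σ_{k=0}^{c} a^k/k!
a^2/2! = 4.425313
Σ terms (k=0..2): 1.00000 + 2.97500 + 4.42531 = 8.400313
B = 4.425313/8.400313 = 0.526803

Final: 0.526803


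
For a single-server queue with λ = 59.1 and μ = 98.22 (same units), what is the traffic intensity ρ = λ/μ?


ρ = λ/μ = 59.1/98.22 = 0.6017

Final: 0.6017


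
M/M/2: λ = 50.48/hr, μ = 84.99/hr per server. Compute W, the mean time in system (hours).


a = 0.5940; ρ = 0.2970; P₀ = 0.542048
Lq = P₀·a^c·ρ/(c!(1−ρ)²) = 0.05745
Wq = Lq/λ = 0.05745/50.48 = 0.001138 hr
W = Wq + 1/μ = 0.001138 + 0.01177 = 0.01290 hr

Final: 0.01290 hr


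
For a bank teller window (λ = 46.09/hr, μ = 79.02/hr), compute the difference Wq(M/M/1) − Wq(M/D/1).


ρ = 46.09/79.02 = 0.5833
Wq(M/M/1) = ρ/(μ−λ) = 0.5833/32.93 = 0.01771 hr
Wq(M/D/1) = ρ/(2(μ−λ)) = 0.008856 hr
Savings = 0.01771 − 0.008856 = 0.008856 hr

Final: 0.008856 hr


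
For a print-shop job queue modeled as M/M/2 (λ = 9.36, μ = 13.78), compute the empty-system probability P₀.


a = λ/μ = 9.36/13.78 = 0.6792; ρ = a/c = 0.3396
Σ_{k=0}^{1} a^k/k! (terms k=0..1) = 1.00000 + 0.67925 = 1.67925
Tail: a^2/(2!(1−ρ)) = 0.46137/(2·0.6604) = 0.34933
P₀ = 1/(1.67925 + 0.34933) = 1/2.02857 = 0.492958

Final: 0.492958


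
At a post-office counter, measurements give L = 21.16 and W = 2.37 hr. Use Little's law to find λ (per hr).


λ = L/W = 21.16/2.37 = 8.9283 /hr

Final: 8.9283 /hr


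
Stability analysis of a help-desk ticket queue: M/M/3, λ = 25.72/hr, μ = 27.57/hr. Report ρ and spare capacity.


Total capacity cμ = 3·27.57 = 82.71/hr
ρ = λ/(cμ) = 25.72/82.71 = 0.3110
Stable ⇔ ρ < 1: YES
Spare capacity = cμ − λ = 82.71 − 25.72 = 56.99/hr

Final: ρ = 0.3110; stable; margin = 56.99/hr


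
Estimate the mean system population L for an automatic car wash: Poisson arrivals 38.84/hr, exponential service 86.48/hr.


ρ = λ/μ = 38.84/86.48 = 0.4491
L = ρ/(1−ρ) = 0.4491/(1 − 0.4491) = 0.4491/0.5509 = 0.8153

Final: 0.8153


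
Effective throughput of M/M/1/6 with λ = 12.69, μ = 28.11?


ρ = 0.4514; P_K = (1−ρ)ρ^6/(1−ρ^7) = 0.004661
λ_eff = λ(1 − P_K) = 12.69·(1 − 0.004661) = 12.69·0.995339 = 12.6309 /hr

Final: 12.6309 /hr


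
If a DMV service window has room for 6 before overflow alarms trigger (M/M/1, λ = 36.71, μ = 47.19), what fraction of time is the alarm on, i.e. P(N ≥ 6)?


ρ = 36.71/47.19 = 0.7779
P(N ≥ n) = ρ^n = 0.7779^6 = 0.221619

Final: 0.221619


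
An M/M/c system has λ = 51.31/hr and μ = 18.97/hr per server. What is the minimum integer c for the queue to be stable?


Stability requires cμ > λ ⇔ c > λ/μ.
λ/μ = 51.31/18.97 = 2.7048
Minimum integer c = ⌊2.7048⌋ + 1 = 3
Check: 3·18.97 = 56.91 > 51.31, while 2·18.97 = 37.94 ≤ 51.31

Final: 3 servers


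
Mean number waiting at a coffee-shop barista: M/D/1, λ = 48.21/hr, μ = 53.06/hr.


ρ = 48.21/53.06 = 0.9086
M/D/1: Lq = ρ²/(2(1−ρ)) = 0.8255/(2·0.09141) = 4.51581

Final: 4.51581


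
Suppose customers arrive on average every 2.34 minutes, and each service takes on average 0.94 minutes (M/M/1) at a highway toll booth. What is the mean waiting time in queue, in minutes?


λ = 60/2.34 = 25.6410 /hr
μ = 60/0.94 = 63.8298 /hr
ρ = λ/μ = 25.6410/63.8298 = 0.4017
Wq = ρ/(μ−λ) = 0.4017/(63.8298−25.6410) = 0.01052 hr
In minutes: 0.01052·60 = 0.6311 min

Final: 0.6311 min


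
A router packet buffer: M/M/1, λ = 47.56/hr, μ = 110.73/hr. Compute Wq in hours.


ρ = 47.56/110.73 = 0.4295
Wq = ρ/(μ−λ) = 0.4295/(110.73 − 47.56) = 0.4295/63.17 = 0.006799 hr

Final: 0.006799 hr


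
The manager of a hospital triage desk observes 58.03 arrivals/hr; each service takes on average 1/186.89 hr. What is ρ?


ρ = λ/μ = 58.03/186.89 = 0.3105

Final: 0.3105


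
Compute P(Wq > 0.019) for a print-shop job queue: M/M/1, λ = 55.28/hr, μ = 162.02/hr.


ρ = 55.28/162.02 = 0.3412
P(Wq > t) = ρ·e^{−(μ−λ)t} = 0.3412·e^{−2.0281}
= 0.3412·0.131591 = 0.044898

Final: 0.044898


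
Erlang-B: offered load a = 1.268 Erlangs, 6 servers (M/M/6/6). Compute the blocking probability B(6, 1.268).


B(c,a) = (a^c/c!) / Σ_{k=0}^{c} a^k/k!
a^6/6! = 0.005773
Σ terms (k=0..6): 1.00000 + 1.26800 + 0.80391 + 0.33979 + 0.10771 + 0.02732 + 0.005773 = 3.552500
B = 0.005773/3.552500 = 0.001625

Final: 0.001625


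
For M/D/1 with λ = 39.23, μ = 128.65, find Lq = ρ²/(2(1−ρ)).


ρ = 39.23/128.65 = 0.3049
M/D/1: Lq = ρ²/(2(1−ρ)) = 0.09299/(2·0.6951) = 0.06689

Final: 0.06689


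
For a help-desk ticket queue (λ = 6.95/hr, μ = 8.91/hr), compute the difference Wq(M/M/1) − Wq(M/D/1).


ρ = 6.95/8.91 = 0.7800
Wq(M/M/1) = ρ/(μ−λ) = 0.7800/1.96 = 0.39797 hr
Wq(M/D/1) = ρ/(2(μ−λ)) = 0.19899 hr
Savings = 0.39797 − 0.19899 = 0.19899 hr

Final: 0.19899 hr


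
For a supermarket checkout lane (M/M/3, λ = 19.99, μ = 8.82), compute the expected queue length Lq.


a = λ/μ = 2.2664; ρ = a/3 = 0.7555
P₀ = 0.072621
Lq = P₀·a^c·ρ / (c!·(1−ρ)²) = 0.072621·11.64213·0.7555/(6·0.05979)
= 1.78047

Final: 1.78047


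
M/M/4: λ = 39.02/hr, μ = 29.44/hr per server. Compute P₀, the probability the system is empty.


a = λ/μ = 39.02/29.44 = 1.3254; ρ = a/c = 0.3314
Σ_{k=0}^{3} a^k/k! (terms k=0..3) = 1.00000 + 1.32541 + 0.87835 + 0.38806 = 3.59182
Tail: a^4/(4!(1−ρ)) = 3.08601/(24·0.6686) = 0.19230
P₀ = 1/(3.59182 + 0.19230) = 1/3.78412 = 0.264262

Final: 0.264262


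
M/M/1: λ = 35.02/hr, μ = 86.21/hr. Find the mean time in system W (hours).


W = 1/(μ−λ) = 1/(86.21 − 35.02) = 1/51.19 = 0.01954 hr

Final: 0.01954 hr


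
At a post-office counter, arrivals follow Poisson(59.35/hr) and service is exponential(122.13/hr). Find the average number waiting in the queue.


ρ = 59.35/122.13 = 0.4860
Lq = ρ²/(1−ρ) = 0.2362/0.5140 = 0.4594

Final: 0.4594


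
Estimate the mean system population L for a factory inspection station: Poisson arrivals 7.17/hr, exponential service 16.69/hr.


ρ = λ/μ = 7.17/16.69 = 0.4296
L = ρ/(1−ρ) = 0.4296/(1 − 0.4296) = 0.4296/0.5704 = 0.7532

Final: 0.7532


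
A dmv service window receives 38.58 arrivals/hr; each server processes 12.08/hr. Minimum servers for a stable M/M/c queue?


Stability requires cμ > λ ⇔ c > λ/μ.
λ/μ = 38.58/12.08 = 3.1937
Minimum integer c = ⌊3.1937⌋ + 1 = 4
Check: 4·12.08 = 48.32 > 38.58, while 3·12.08 = 36.24 ≤ 38.58

Final: 4 servers


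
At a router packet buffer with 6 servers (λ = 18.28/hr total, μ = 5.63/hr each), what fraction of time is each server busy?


ρ = λ/(cμ) = 18.28/(6·5.63) = 18.28/33.78 = 0.5411

Final: 0.5411


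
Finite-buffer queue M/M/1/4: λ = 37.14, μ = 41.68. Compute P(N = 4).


ρ = λ/μ = 37.14/41.68 = 0.8911
P_K = (1−ρ)ρ^K/(1−ρ^(K+1)) = (0.1089·0.630459)/(1 − 0.561786)
= 0.068673/0.438214 = 0.156711

Final: 0.156711


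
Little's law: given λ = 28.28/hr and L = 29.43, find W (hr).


W = L/λ = 29.43/28.28 = 1.0407 hr

Final: 1.0407 hr


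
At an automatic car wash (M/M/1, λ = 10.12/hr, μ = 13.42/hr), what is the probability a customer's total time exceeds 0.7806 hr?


W ~ Exponential(μ−λ) for M/M/1.
μ − λ = 13.42 − 10.12 = 3.3000
P(W > t) = e^{−(μ−λ)t} = e^{−2.5760} = 0.076079

Final: 0.076079


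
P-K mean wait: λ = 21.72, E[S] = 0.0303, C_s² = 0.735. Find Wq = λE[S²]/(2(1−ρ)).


ρ = λ·E[S] = 21.72·0.0303 = 0.6581
E[S²] = E[S]²(1+C_s²) = 0.0303²·(1+0.735) = 0.001593
Wq = λ·E[S²]/(2(1−ρ)) = 21.72·0.001593/(2·0.3419) = 0.05060 hr

Final: 0.05060 hr


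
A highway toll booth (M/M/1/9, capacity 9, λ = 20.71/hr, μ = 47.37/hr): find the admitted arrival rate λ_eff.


ρ = 0.4372; P_K = (1−ρ)ρ^9/(1−ρ^10) = 0.0003285
λ_eff = λ(1 − P_K) = 20.71·(1 − 0.0003285) = 20.71·0.999671 = 20.7032 /hr

Final: 20.7032 /hr


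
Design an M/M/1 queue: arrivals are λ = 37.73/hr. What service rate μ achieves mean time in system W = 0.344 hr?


W = 1/(μ−λ) ⇒ μ − λ = 1/W = 1/0.344 = 2.9070
μ = λ + 1/W = 37.73 + 2.9070 = 40.6370 per hr

Final: 40.6370 /hr


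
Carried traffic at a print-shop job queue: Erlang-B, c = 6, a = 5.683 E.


B(6,5.683) = 0.242339 (Erlang-B)
Carried load = a(1 − B) = 5.683·(1 − 0.242339) = 5.683·0.757661 = 4.3058 E

Final: 4.3058 Erlangs


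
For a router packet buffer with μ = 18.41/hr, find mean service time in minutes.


Mean service time = 1/μ = 1/18.41 hour = 0.05432 hour
In minutes: 0.05432 × 60 = 3.2591 min

Final: 3.2591 min


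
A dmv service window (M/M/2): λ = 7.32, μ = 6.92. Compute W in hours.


a = 1.0578; ρ = 0.5289; P₀ = 0.308129
Lq = P₀·a^c·ρ/(c!(1−ρ)²) = 0.41083
Wq = Lq/λ = 0.41083/7.32 = 0.05612 hr
W = Wq + 1/μ = 0.05612 + 0.14451 = 0.20063 hr

Final: 0.20063 hr


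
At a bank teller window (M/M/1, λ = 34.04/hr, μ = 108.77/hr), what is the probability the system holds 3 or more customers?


ρ = 34.04/108.77 = 0.3130
P(N ≥ n) = ρ^n = 0.3130^3 = 0.030651

Final: 0.030651


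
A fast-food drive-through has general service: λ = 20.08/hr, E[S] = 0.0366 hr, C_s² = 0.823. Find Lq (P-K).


ρ = λ·E[S] = 20.08·0.0366 = 0.7349
Lq = ρ²(1+C_s²)/(2(1−ρ)) = 0.5401·(1+0.823)/(2·0.2651)
= 0.5401·1.8230/0.5301 = 1.85730

Final: 1.85730


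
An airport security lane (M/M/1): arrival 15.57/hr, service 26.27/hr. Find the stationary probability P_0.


ρ = 15.57/26.27 = 0.5927
P_n = (1−ρ)·ρ^n = (1 − 0.5927)·0.5927^0 = 0.4073·1.000000 = 0.407309

Final: 0.407309


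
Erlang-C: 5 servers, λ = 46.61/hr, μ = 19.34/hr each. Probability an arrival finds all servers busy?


a = λ/μ = 2.4100; ρ = a/5 = 0.4820
P₀ = 0.088022 (from M/M/c formula)
C(c,a) = [a^c/(c!(1−ρ))]·P₀ = [81.30423/(120·0.5180)]·0.088022
= 1.30800·0.088022 = 0.115132

Final: 0.115132


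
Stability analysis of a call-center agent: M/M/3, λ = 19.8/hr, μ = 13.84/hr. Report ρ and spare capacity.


Total capacity cμ = 3·13.84 = 41.52/hr
ρ = λ/(cμ) = 19.8/41.52 = 0.4769
Stable ⇔ ρ < 1: YES
Spare capacity = cμ − λ = 41.52 − 19.8 = 21.72/hr

Final: ρ = 0.4769; stable; margin = 21.72/hr


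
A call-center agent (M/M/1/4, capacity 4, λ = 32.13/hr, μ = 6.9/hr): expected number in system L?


ρ = 32.13/6.9 = 4.6565
L = ρ[1 − (K+1)ρ^K + Kρ^(K+1)] / [(1−ρ)(1−ρ^(K+1))]
Numerator: 4.6565·(1 − 5·470.160933 + 4·2189.314604) = 29836.447691
Denominator: (-3.6565)·(-2188.314604) = 8001.619922
L = 29836.447691/8001.619922 = 3.7288

Final: 3.7288


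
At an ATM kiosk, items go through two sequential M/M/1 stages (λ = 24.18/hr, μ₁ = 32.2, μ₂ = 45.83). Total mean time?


Each node sees arrival rate λ = 24.18/hr (tandem ⇒ throughput preserved).
W₁ = 1/(μ₁−λ) = 1/(32.2−24.18) = 0.12469 hr
W₂ = 1/(μ₂−λ) = 1/(45.83−24.18) = 0.04619 hr
W_total = W₁ + W₂ = 0.12469 + 0.04619 = 0.17088 hr

Final: 0.17088 hr


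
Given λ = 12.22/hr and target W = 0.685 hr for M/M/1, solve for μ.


W = 1/(μ−λ) ⇒ μ − λ = 1/W = 1/0.685 = 1.4599
μ = λ + 1/W = 12.22 + 1.4599 = 13.6799 per hr

Final: 13.6799 /hr


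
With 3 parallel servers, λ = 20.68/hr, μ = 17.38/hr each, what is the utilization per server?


ρ = λ/(cμ) = 20.68/(3·17.38) = 20.68/52.14 = 0.3966

Final: 0.3966


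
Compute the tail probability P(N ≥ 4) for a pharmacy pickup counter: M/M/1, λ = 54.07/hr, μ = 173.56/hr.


ρ = 54.07/173.56 = 0.3115
P(N ≥ n) = ρ^n = 0.3115^4 = 0.009419

Final: 0.009419


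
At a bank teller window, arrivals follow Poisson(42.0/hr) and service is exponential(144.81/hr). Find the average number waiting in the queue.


ρ = 42.0/144.81 = 0.2900
Lq = ρ²/(1−ρ) = 0.08412/0.7100 = 0.1185

Final: 0.1185


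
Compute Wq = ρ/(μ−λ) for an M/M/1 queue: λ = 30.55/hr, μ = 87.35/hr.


ρ = 30.55/87.35 = 0.3497
Wq = ρ/(μ−λ) = 0.3497/(87.35 − 30.55) = 0.3497/56.80 = 0.006157 hr

Final: 0.006157 hr


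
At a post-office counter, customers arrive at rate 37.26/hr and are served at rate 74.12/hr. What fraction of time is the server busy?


ρ = λ/μ = 37.26/74.12 = 0.5027

Final: 0.5027


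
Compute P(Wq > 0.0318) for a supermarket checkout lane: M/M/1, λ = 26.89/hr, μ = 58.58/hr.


ρ = 26.89/58.58 = 0.4590
P(Wq > t) = ρ·e^{−(μ−λ)t} = 0.4590·e^{−1.0077}
= 0.4590·0.365042 = 0.167566

Final: 0.167566


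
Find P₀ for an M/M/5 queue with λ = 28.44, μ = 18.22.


a = λ/μ = 28.44/18.22 = 1.5609; ρ = a/c = 0.3122
Σ_{k=0}^{4} a^k/k! (terms k=0..4) = 1.00000 + 1.56092 + 1.21824 + 0.63386 + 0.24735 = 4.66037
Tail: a^5/(5!(1−ρ)) = 9.26629/(120·0.6878) = 0.11227
P₀ = 1/(4.66037 + 0.11227) = 1/4.77264 = 0.209528

Final: 0.209528


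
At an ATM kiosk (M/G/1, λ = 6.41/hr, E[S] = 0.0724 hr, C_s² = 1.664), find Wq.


ρ = λ·E[S] = 6.41·0.0724 = 0.4641
E[S²] = E[S]²(1+C_s²) = 0.0724²·(1+1.664) = 0.013964
Wq = λ·E[S²]/(2(1−ρ)) = 6.41·0.013964/(2·0.5359) = 0.08351 hr

Final: 0.08351 hr


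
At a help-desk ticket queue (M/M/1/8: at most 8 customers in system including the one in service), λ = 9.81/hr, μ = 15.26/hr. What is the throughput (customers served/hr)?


ρ = 0.6429; P_K = (1−ρ)ρ^8/(1−ρ^9) = 0.010616
λ_eff = λ(1 − P_K) = 9.81·(1 − 0.010616) = 9.81·0.989384 = 9.7059 /hr

Final: 9.7059 /hr


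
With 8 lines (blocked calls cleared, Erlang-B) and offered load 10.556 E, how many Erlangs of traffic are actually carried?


B(8,10.556) = 0.363604 (Erlang-B)
Carried load = a(1 − B) = 10.556·(1 − 0.363604) = 10.556·0.636396 = 6.7178 E

Final: 6.7178 Erlangs


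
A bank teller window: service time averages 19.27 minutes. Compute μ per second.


μ = 1/(service time) in consistent units.
1 second = 0.0166667 min, so μ = 0.0166667/19.27 = 0.0008649 per second

Final: 0.0008649 /sec


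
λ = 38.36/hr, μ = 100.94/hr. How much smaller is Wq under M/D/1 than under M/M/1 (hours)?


ρ = 38.36/100.94 = 0.3800
Wq(M/M/1) = ρ/(μ−λ) = 0.3800/62.58 = 0.006073 hr
Wq(M/D/1) = ρ/(2(μ−λ)) = 0.003036 hr
Savings = 0.006073 − 0.003036 = 0.003036 hr

Final: 0.003036 hr


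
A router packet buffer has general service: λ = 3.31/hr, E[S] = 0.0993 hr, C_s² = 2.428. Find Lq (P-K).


ρ = λ·E[S] = 3.31·0.0993 = 0.3287
Lq = ρ²(1+C_s²)/(2(1−ρ)) = 0.1080·(1+2.428)/(2·0.6713)
= 0.1080·3.4280/1.3426 = 0.27583

Final: 0.27583


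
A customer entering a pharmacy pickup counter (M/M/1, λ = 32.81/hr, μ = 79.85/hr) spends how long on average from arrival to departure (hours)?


W = 1/(μ−λ) = 1/(79.85 − 32.81) = 1/47.04 = 0.02126 hr

Final: 0.02126 hr


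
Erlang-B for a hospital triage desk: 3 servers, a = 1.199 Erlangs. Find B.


B(c,a) = (a^c/c!) / Σ_{k=0}^{c} a^k/k!
a^3/3! = 0.287281
Σ terms (k=0..3): 1.00000 + 1.19900 + 0.71880 + 0.28728 = 3.205081
B = 0.287281/3.205081 = 0.089633

Final: 0.089633


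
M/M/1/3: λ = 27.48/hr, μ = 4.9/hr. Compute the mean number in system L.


ρ = 27.48/4.9 = 5.6082
L = ρ[1 − (K+1)ρ^K + Kρ^(K+1)] / [(1−ρ)(1−ρ^(K+1))]
Numerator: 5.6082·(1 − 4·176.385120 + 3·989.196551) = 12691.549237
Denominator: (-4.6082)·(-988.196551) = 4553.771045
L = 12691.549237/4553.771045 = 2.7870

Final: 2.7870


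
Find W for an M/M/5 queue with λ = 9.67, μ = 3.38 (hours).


a = 2.8609; ρ = 0.5722; P₀ = 0.054403
Lq = P₀·a^c·ρ/(c!(1−ρ)²) = 0.27166
Wq = Lq/λ = 0.27166/9.67 = 0.02809 hr
W = Wq + 1/μ = 0.02809 + 0.29586 = 0.32395 hr

Final: 0.32395 hr


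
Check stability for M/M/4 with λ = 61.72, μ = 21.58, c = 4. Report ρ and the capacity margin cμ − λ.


Total capacity cμ = 4·21.58 = 86.32/hr
ρ = λ/(cμ) = 61.72/86.32 = 0.7150
Stable ⇔ ρ < 1: YES
Spare capacity = cμ − λ = 86.32 − 61.72 = 24.60/hr

Final: ρ = 0.7150; stable; margin = 24.60/hr


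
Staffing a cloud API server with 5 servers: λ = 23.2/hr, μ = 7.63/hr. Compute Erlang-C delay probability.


a = λ/μ = 3.0406; ρ = a/5 = 0.6081
P₀ = 0.044569 (from M/M/c formula)
C(c,a) = [a^c/(c!(1−ρ))]·P₀ = [259.90656/(120·0.3919)]·0.044569
= 5.52700·0.044569 = 0.246332

Final: 0.246332


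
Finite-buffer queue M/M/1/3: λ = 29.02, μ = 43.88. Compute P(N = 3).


ρ = λ/μ = 29.02/43.88 = 0.6613
P_K = (1−ρ)ρ^K/(1−ρ^(K+1)) = (0.3387·0.289263)/(1 − 0.191304)
= 0.097959/0.808696 = 0.121132

Final: 0.121132


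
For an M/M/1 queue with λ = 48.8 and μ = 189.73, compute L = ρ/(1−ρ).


ρ = λ/μ = 48.8/189.73 = 0.2572
L = ρ/(1−ρ) = 0.2572/(1 − 0.2572) = 0.2572/0.7428 = 0.3463

Final: 0.3463


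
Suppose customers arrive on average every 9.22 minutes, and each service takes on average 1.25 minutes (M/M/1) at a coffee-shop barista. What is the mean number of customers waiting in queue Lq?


λ = 60/9.22 = 6.5076 /hr
μ = 60/1.25 = 48.0000 /hr
ρ = λ/μ = 6.5076/48.0000 = 0.1356
Lq = ρ²/(1−ρ) = 0.01838/0.8644 = 0.02126

Final: 0.02126


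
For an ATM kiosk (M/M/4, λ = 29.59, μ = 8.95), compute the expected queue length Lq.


a = λ/μ = 3.3061; ρ = a/4 = 0.8265
P₀ = 0.022475
Lq = P₀·a^c·ρ / (c!·(1−ρ)²) = 0.022475·119.47794·0.8265/(24·0.03009)
= 3.07344

Final: 3.07344


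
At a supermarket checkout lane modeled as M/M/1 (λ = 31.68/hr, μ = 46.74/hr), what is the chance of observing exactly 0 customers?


ρ = 31.68/46.74 = 0.6778
P_n = (1−ρ)·ρ^n = (1 − 0.6778)·0.6778^0 = 0.3222·1.000000 = 0.322208

Final: 0.322208


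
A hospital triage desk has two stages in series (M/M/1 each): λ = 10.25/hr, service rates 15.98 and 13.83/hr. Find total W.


Each node sees arrival rate λ = 10.25/hr (tandem ⇒ throughput preserved).
W₁ = 1/(μ₁−λ) = 1/(15.98−10.25) = 0.17452 hr
W₂ = 1/(μ₂−λ) = 1/(13.83−10.25) = 0.27933 hr
W_total = W₁ + W₂ = 0.17452 + 0.27933 = 0.45385 hr

Final: 0.45385 hr


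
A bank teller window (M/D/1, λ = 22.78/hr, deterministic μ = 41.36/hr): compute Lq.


ρ = 22.78/41.36 = 0.5508
M/D/1: Lq = ρ²/(2(1−ρ)) = 0.3034/(2·0.4492) = 0.33764

Final: 0.33764


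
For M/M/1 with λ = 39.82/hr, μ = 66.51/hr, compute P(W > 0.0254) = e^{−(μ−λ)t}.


W ~ Exponential(μ−λ) for M/M/1.
μ − λ = 66.51 − 39.82 = 26.6900
P(W > t) = e^{−(μ−λ)t} = e^{−0.6779} = 0.507669

Final: 0.507669


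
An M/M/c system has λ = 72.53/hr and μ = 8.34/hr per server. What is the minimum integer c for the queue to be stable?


Stability requires cμ > λ ⇔ c > λ/μ.
λ/μ = 72.53/8.34 = 8.6966
Minimum integer c = ⌊8.6966⌋ + 1 = 9
Check: 9·8.34 = 75.06 > 72.53, while 8·8.34 = 66.72 ≤ 72.53

Final: 9 servers


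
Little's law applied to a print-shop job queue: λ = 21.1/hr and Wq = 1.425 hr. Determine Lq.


Lq = λWq = 21.1·1.425 = 30.0675

Final: 30.0675


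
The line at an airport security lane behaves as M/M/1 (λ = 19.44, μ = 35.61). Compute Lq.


ρ = 19.44/35.61 = 0.5459
Lq = ρ²/(1−ρ) = 0.2980/0.4541 = 0.6563

Final: 0.6563


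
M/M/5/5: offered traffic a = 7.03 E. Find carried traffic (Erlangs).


B(5,7.03) = 0.426486 (Erlang-B)
Carried load = a(1 − B) = 7.03·(1 − 0.426486) = 7.03·0.573514 = 4.0318 E

Final: 4.0318 Erlangs


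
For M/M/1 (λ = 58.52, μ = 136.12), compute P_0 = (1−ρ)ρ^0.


ρ = 58.52/136.12 = 0.4299
P_n = (1−ρ)·ρ^n = (1 − 0.4299)·0.4299^0 = 0.5701·1.000000 = 0.570085

Final: 0.570085


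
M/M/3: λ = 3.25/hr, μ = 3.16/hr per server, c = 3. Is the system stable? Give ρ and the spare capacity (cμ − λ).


Total capacity cμ = 3·3.16 = 9.48/hr
ρ = λ/(cμ) = 3.25/9.48 = 0.3428
Stable ⇔ ρ < 1: YES
Spare capacity = cμ − λ = 9.48 − 3.25 = 6.23/hr

Final: ρ = 0.3428; stable; margin = 6.23/hr


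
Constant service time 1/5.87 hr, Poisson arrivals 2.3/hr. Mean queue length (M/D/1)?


ρ = 2.3/5.87 = 0.3918
M/D/1: Lq = ρ²/(2(1−ρ)) = 0.1535/(2·0.6082) = 0.12622

Final: 0.12622


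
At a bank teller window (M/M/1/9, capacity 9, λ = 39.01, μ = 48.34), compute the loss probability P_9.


ρ = λ/μ = 39.01/48.34 = 0.8070
P_K = (1−ρ)ρ^K/(1−ρ^(K+1)) = (0.1930·0.145152)/(1 − 0.117137)
= 0.028016/0.882863 = 0.031733

Final: 0.031733


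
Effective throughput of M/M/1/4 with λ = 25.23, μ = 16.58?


ρ = 1.5217; P_K = (1−ρ)ρ^4/(1−ρ^5) = 0.390733
λ_eff = λ(1 − P_K) = 25.23·(1 − 0.390733) = 25.23·0.609267 = 15.3718 /hr

Final: 15.3718 /hr


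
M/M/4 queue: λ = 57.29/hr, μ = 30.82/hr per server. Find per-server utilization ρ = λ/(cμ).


ρ = λ/(cμ) = 57.29/(4·30.82) = 57.29/123.28 = 0.4647

Final: 0.4647


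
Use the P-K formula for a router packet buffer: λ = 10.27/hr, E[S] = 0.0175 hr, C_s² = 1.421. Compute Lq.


ρ = λ·E[S] = 10.27·0.0175 = 0.1797
Lq = ρ²(1+C_s²)/(2(1−ρ)) = 0.03230·(1+1.421)/(2·0.8203)
= 0.03230·2.4210/1.6405 = 0.04767

Final: 0.04767


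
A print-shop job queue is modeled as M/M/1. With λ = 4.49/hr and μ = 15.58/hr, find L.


ρ = λ/μ = 4.49/15.58 = 0.2882
L = ρ/(1−ρ) = 0.2882/(1 − 0.2882) = 0.2882/0.7118 = 0.4049

Final: 0.4049


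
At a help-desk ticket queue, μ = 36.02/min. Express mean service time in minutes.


Mean service time = 1/μ = 1/36.02 minute = 0.02776 minute
In minutes: 0.02776 × 1 = 0.02776 min

Final: 0.02776 min


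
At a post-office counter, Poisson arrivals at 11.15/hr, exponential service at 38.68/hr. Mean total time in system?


W = 1/(μ−λ) = 1/(38.68 − 11.15) = 1/27.53 = 0.03632 hr

Final: 0.03632 hr


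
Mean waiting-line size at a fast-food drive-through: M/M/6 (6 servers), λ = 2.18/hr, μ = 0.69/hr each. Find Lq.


a = λ/μ = 3.1594; ρ = a/6 = 0.5266
P₀ = 0.041495
Lq = P₀·a^c·ρ / (c!·(1−ρ)²) = 0.041495·994.59075·0.5266/(720·0.22414)
= 0.13466

Final: 0.13466


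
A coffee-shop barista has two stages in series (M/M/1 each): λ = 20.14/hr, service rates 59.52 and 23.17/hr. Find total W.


Each node sees arrival rate λ = 20.14/hr (tandem ⇒ throughput preserved).
W₁ = 1/(μ₁−λ) = 1/(59.52−20.14) = 0.02539 hr
W₂ = 1/(μ₂−λ) = 1/(23.17−20.14) = 0.33003 hr
W_total = W₁ + W₂ = 0.02539 + 0.33003 = 0.35543 hr

Final: 0.35543 hr


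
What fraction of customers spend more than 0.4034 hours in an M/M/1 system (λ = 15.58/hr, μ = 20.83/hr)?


W ~ Exponential(μ−λ) for M/M/1.
μ − λ = 20.83 − 15.58 = 5.2500
P(W > t) = e^{−(μ−λ)t} = e^{−2.1178} = 0.120290

Final: 0.120290


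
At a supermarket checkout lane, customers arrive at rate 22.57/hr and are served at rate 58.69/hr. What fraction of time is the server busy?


ρ = λ/μ = 22.57/58.69 = 0.3846

Final: 0.3846


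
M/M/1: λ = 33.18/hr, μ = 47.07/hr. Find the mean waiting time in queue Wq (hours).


ρ = 33.18/47.07 = 0.7049
Wq = ρ/(μ−λ) = 0.7049/(47.07 − 33.18) = 0.7049/13.89 = 0.05075 hr

Final: 0.05075 hr


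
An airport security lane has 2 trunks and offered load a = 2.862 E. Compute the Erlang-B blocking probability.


B(c,a) = (a^c/c!) / Σ_{k=0}^{c} a^k/k!
a^2/2! = 4.095522
Σ terms (k=0..2): 1.00000 + 2.86200 + 4.09552 = 7.957522
B = 4.095522/7.957522 = 0.514673

Final: 0.514673


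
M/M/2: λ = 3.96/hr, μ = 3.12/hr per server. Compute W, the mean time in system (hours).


a = 1.2692; ρ = 0.6346; P₀ = 0.223529
Lq = P₀·a^c·ρ/(c!(1−ρ)²) = 0.85585
Wq = Lq/λ = 0.85585/3.96 = 0.21612 hr
W = Wq + 1/μ = 0.21612 + 0.32051 = 0.53664 hr

Final: 0.53664 hr


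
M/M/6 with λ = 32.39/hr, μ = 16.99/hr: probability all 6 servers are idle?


a = λ/μ = 32.39/16.99 = 1.9064; ρ = a/c = 0.3177
Σ_{k=0}^{5} a^k/k! (terms k=0..5) = 1.00000 + 1.90642 + 1.81721 + 1.15479 + 0.55038 + 0.20985 = 6.63864
Tail: a^6/(6!(1−ρ)) = 48.00709/(720·0.6823) = 0.09773
P₀ = 1/(6.63864 + 0.09773) = 1/6.73636 = 0.148448

Final: 0.148448


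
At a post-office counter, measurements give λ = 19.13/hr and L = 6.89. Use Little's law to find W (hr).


W = L/λ = 6.89/19.13 = 0.3602 hr

Final: 0.3602 hr


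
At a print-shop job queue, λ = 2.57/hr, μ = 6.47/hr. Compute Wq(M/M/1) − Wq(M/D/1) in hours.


ρ = 2.57/6.47 = 0.3972
Wq(M/M/1) = ρ/(μ−λ) = 0.3972/3.90 = 0.10185 hr
Wq(M/D/1) = ρ/(2(μ−λ)) = 0.05093 hr
Savings = 0.10185 − 0.05093 = 0.05093 hr

Final: 0.05093 hr


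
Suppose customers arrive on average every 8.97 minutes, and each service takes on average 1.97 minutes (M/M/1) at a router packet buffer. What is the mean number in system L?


λ = 60/8.97 = 6.6890 /hr
μ = 60/1.97 = 30.4569 /hr
ρ = λ/μ = 6.6890/30.4569 = 0.2196
L = ρ/(1−ρ) = 0.2196/0.7804 = 0.2814

Final: 0.2814


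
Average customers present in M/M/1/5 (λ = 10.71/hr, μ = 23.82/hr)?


ρ = 10.71/23.82 = 0.4496
L = ρ[1 − (K+1)ρ^K + Kρ^(K+1)] / [(1−ρ)(1−ρ^(K+1))]
Numerator: 0.4496·(1 − 6·0.018375 + 5·0.008262) = 0.418624
Denominator: (0.5504)·(0.991738) = 0.545831
L = 0.418624/0.545831 = 0.7669

Final: 0.7669


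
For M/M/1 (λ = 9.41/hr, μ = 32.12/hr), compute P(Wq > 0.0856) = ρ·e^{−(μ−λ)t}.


ρ = 9.41/32.12 = 0.2930
P(Wq > t) = ρ·e^{−(μ−λ)t} = 0.2930·e^{−1.9440}
= 0.2930·0.143134 = 0.041933

Final: 0.041933


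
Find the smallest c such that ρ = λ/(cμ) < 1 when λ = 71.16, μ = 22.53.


Stability requires cμ > λ ⇔ c > λ/μ.
λ/μ = 71.16/22.53 = 3.1585
Minimum integer c = ⌊3.1585⌋ + 1 = 4
Check: 4·22.53 = 90.12 > 71.16, while 3·22.53 = 67.59 ≤ 71.16

Final: 4 servers


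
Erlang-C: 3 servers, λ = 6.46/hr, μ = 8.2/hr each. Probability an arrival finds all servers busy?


a = λ/μ = 0.7878; ρ = a/3 = 0.2626
P₀ = 0.452769 (from M/M/c formula)
C(c,a) = [a^c/(c!(1−ρ))]·P₀ = [0.48894/(6·0.7374)]·0.452769
= 0.11051·0.452769 = 0.050036

Final: 0.050036


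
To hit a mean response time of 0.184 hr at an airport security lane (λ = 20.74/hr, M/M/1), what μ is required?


W = 1/(μ−λ) ⇒ μ − λ = 1/W = 1/0.184 = 5.4348
μ = λ + 1/W = 20.74 + 5.4348 = 26.1748 per hr

Final: 26.1748 /hr


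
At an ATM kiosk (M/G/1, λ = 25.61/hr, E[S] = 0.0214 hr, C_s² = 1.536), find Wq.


ρ = λ·E[S] = 25.61·0.0214 = 0.5481
E[S²] = E[S]²(1+C_s²) = 0.0214²·(1+1.536) = 0.001161
Wq = λ·E[S²]/(2(1−ρ)) = 25.61·0.001161/(2·0.4519) = 0.03291 hr

Final: 0.03291 hr


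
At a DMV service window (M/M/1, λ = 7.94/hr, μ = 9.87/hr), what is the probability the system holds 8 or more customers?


ρ = 7.94/9.87 = 0.8045
P(N ≥ n) = ρ^n = 0.8045^8 = 0.175399

Final: 0.175399


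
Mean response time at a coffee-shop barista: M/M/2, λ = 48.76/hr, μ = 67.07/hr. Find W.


a = 0.7270; ρ = 0.3635; P₀ = 0.466812
Lq = P₀·a^c·ρ/(c!(1−ρ)²) = 0.11069
Wq = Lq/λ = 0.11069/48.76 = 0.002270 hr
W = Wq + 1/μ = 0.002270 + 0.01491 = 0.01718 hr

Final: 0.01718 hr


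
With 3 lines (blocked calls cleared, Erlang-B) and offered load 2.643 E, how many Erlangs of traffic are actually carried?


B(3,2.643) = 0.301297 (Erlang-B)
Carried load = a(1 − B) = 2.643·(1 − 0.301297) = 2.643·0.698703 = 1.8467 E

Final: 1.8467 Erlangs


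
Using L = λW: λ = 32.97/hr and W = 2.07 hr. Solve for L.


L = λW = 32.97·2.07 = 68.2479

Final: 68.2479


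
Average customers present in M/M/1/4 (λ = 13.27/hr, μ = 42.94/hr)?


ρ = 13.27/42.94 = 0.3090
L = ρ[1 − (K+1)ρ^K + Kρ^(K+1)] / [(1−ρ)(1−ρ^(K+1))]
Numerator: 0.3090·(1 − 5·0.009121 + 4·0.002819) = 0.298427
Denominator: (0.6910)·(0.997181) = 0.689017
L = 0.298427/0.689017 = 0.4331

Final: 0.4331


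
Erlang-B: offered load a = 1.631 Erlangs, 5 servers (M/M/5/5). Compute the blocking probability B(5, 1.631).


B(c,a) = (a^c/c!) / Σ_{k=0}^{c} a^k/k!
a^5/5! = 0.096181
Σ terms (k=0..5): 1.00000 + 1.63100 + 1.33008 + 0.72312 + 0.29485 + 0.09618 = 5.075234
B = 0.096181/5.075234 = 0.018951

Final: 0.018951


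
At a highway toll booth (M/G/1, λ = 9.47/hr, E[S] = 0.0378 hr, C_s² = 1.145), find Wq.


ρ = λ·E[S] = 9.47·0.0378 = 0.3580
E[S²] = E[S]²(1+C_s²) = 0.0378²·(1+1.145) = 0.003065
Wq = λ·E[S²]/(2(1−ρ)) = 9.47·0.003065/(2·0.6420) = 0.02260 hr

Final: 0.02260 hr


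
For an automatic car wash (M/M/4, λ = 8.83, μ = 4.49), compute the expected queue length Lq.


a = λ/μ = 1.9666; ρ = a/4 = 0.4916
P₀ = 0.135246
Lq = P₀·a^c·ρ / (c!·(1−ρ)²) = 0.135246·14.95745·0.4916/(24·0.25842)
= 0.16036

Final: 0.16036


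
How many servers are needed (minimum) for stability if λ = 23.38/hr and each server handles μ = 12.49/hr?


Stability requires cμ > λ ⇔ c > λ/μ.
λ/μ = 23.38/12.49 = 1.8719
Minimum integer c = ⌊1.8719⌋ + 1 = 2
Check: 2·12.49 = 24.98 > 23.38, while 1·12.49 = 12.49 ≤ 23.38

Final: 2 servers


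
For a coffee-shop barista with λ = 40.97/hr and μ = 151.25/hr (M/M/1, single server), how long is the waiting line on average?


ρ = 40.97/151.25 = 0.2709
Lq = ρ²/(1−ρ) = 0.07337/0.7291 = 0.1006

Final: 0.1006


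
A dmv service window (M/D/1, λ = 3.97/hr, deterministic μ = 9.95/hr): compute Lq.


ρ = 3.97/9.95 = 0.3990
M/D/1: Lq = ρ²/(2(1−ρ)) = 0.1592/(2·0.6010) = 0.13244

Final: 0.13244


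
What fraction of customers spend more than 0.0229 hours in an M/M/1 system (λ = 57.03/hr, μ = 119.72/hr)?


W ~ Exponential(μ−λ) for M/M/1.
μ − λ = 119.72 − 57.03 = 62.6900
P(W > t) = e^{−(μ−λ)t} = e^{−1.4356} = 0.237972

Final: 0.237972


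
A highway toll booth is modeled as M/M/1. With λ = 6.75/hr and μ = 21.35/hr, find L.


ρ = λ/μ = 6.75/21.35 = 0.3162
L = ρ/(1−ρ) = 0.3162/(1 − 0.3162) = 0.3162/0.6838 = 0.4623

Final: 0.4623


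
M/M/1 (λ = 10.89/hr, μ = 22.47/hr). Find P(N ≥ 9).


ρ = 10.89/22.47 = 0.4846
P(N ≥ n) = ρ^n = 0.4846^9 = 0.001475

Final: 0.001475


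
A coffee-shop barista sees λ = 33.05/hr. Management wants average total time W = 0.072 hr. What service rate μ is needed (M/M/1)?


W = 1/(μ−λ) ⇒ μ − λ = 1/W = 1/0.072 = 13.8889
μ = λ + 1/W = 33.05 + 13.8889 = 46.9389 per hr

Final: 46.9389 /hr


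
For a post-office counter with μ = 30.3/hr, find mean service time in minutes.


Mean service time = 1/μ = 1/30.3 hour = 0.03300 hour
In minutes: 0.03300 × 60 = 1.9802 min

Final: 1.9802 min


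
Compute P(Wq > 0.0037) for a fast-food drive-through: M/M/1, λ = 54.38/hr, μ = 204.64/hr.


ρ = 54.38/204.64 = 0.2657
P(Wq > t) = ρ·e^{−(μ−λ)t} = 0.2657·e^{−0.5560}
= 0.2657·0.573520 = 0.152404

Final: 0.152404


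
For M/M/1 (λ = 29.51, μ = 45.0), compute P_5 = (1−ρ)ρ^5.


ρ = 29.51/45.0 = 0.6558
P_n = (1−ρ)·ρ^n = (1 − 0.6558)·0.6558^5 = 0.3442·0.121278 = 0.041747

Final: 0.041747


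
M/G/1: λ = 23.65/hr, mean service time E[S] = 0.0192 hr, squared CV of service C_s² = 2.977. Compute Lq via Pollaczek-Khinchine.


ρ = λ·E[S] = 23.65·0.0192 = 0.4541
Lq = ρ²(1+C_s²)/(2(1−ρ)) = 0.2062·(1+2.977)/(2·0.5459)
= 0.2062·3.9770/1.0918 = 0.75104

Final: 0.75104


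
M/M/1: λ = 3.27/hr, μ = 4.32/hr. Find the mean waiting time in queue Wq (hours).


ρ = 3.27/4.32 = 0.7569
Wq = ρ/(μ−λ) = 0.7569/(4.32 − 3.27) = 0.7569/1.05 = 0.7209 hr

Final: 0.7209 hr


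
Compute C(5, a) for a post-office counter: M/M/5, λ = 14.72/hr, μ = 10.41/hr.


a = λ/μ = 1.4140; ρ = a/5 = 0.2828
P₀ = 0.242881 (from M/M/c formula)
C(c,a) = [a^c/(c!(1−ρ))]·P₀ = [5.65308/(120·0.7172)]·0.242881
= 0.06569·0.242881 = 0.015954

Final: 0.015954


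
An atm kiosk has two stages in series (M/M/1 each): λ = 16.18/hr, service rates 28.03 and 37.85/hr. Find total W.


Each node sees arrival rate λ = 16.18/hr (tandem ⇒ throughput preserved).
W₁ = 1/(μ₁−λ) = 1/(28.03−16.18) = 0.08439 hr
W₂ = 1/(μ₂−λ) = 1/(37.85−16.18) = 0.04615 hr
W_total = W₁ + W₂ = 0.08439 + 0.04615 = 0.13053 hr

Final: 0.13053 hr


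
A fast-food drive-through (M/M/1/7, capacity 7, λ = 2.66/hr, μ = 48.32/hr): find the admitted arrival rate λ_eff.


ρ = 0.05505; P_K = (1−ρ)ρ^7/(1−ρ^8) = 0.000000001448
λ_eff = λ(1 − P_K) = 2.66·(1 − 0.000000001448) = 2.66·1.000000 = 2.6600 /hr

Final: 2.6600 /hr


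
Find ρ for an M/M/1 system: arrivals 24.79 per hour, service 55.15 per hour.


ρ = λ/μ = 24.79/55.15 = 0.4495

Final: 0.4495


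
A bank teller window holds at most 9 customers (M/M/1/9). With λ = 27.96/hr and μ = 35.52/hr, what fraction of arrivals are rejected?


ρ = λ/μ = 27.96/35.52 = 0.7872
P_K = (1−ρ)ρ^K/(1−ρ^(K+1)) = (0.2128·0.116032)/(1 − 0.091336)
= 0.024696/0.908664 = 0.027178

Final: 0.027178


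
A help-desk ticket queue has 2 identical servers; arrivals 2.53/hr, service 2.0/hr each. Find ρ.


ρ = λ/(cμ) = 2.53/(2·2.0) = 2.53/4.00 = 0.6325

Final: 0.6325


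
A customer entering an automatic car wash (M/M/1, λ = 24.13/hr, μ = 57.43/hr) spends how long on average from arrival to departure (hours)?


W = 1/(μ−λ) = 1/(57.43 − 24.13) = 1/33.30 = 0.03003 hr

Final: 0.03003 hr


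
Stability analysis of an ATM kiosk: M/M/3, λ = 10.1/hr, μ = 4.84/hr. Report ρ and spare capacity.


Total capacity cμ = 3·4.84 = 14.52/hr
ρ = λ/(cμ) = 10.1/14.52 = 0.6956
Stable ⇔ ρ < 1: YES
Spare capacity = cμ − λ = 14.52 − 10.1 = 4.42/hr

Final: ρ = 0.6956; stable; margin = 4.42/hr


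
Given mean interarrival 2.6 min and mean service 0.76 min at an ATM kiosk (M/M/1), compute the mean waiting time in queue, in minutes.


λ = 60/2.6 = 23.0769 /hr
μ = 60/0.76 = 78.9474 /hr
ρ = λ/μ = 23.0769/78.9474 = 0.2923
Wq = ρ/(μ−λ) = 0.2923/(78.9474−23.0769) = 0.005232 hr
In minutes: 0.005232·60 = 0.3139 min

Final: 0.3139 min


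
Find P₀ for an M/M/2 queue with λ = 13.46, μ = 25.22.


a = λ/μ = 13.46/25.22 = 0.5337; ρ = a/c = 0.2669
Σ_{k=0}^{1} a^k/k! (terms k=0..1) = 1.00000 + 0.53370 = 1.53370
Tail: a^2/(2!(1−ρ)) = 0.28484/(2·0.7331) = 0.19426
P₀ = 1/(1.53370 + 0.19426) = 1/1.72796 = 0.578717

Final: 0.578717


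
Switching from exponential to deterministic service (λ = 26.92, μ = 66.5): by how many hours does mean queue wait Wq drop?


ρ = 26.92/66.5 = 0.4048
Wq(M/M/1) = ρ/(μ−λ) = 0.4048/39.58 = 0.01023 hr
Wq(M/D/1) = ρ/(2(μ−λ)) = 0.005114 hr
Savings = 0.01023 − 0.005114 = 0.005114 hr

Final: 0.005114 hr


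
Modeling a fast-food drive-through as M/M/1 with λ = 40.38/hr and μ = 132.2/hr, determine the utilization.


ρ = λ/μ = 40.38/132.2 = 0.3054

Final: 0.3054


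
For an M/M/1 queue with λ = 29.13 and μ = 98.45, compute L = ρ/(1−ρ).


ρ = λ/μ = 29.13/98.45 = 0.2959
L = ρ/(1−ρ) = 0.2959/(1 − 0.2959) = 0.2959/0.7041 = 0.4202

Final: 0.4202
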